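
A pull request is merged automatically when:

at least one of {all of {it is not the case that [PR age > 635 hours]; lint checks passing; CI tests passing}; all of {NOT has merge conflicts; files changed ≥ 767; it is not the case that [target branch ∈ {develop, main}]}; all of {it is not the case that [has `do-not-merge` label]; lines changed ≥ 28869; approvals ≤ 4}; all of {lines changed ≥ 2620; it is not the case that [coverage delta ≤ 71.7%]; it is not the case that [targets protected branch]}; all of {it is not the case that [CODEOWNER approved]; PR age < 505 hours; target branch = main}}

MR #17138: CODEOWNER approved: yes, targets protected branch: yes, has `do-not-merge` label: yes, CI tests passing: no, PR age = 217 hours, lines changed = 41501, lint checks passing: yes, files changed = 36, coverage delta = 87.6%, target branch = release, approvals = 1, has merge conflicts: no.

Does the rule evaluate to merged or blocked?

Blocked

Atomic conditions:
  PR age > 635 hours: 217 > 635 is false
  lint checks passing: yes → true
  CI tests passing: no → false
  NOT has merge conflicts: no → true
  files changed ≥ 767: 36 ≥ 767 is false
  target branch ∈ {develop, main}: release is not in the set → false
  has `do-not-merge` label: yes → true
  lines changed ≥ 28869: 41501 ≥ 28869 is true
  approvals ≤ 4: 1 ≤ 4 is true
  lines changed ≥ 2620: 41501 ≥ 2620 is true
  coverage delta ≤ 71.7%: 87.6 ≤ 71.7 is false
  targets protected branch: yes → true
  CODEOWNER approved: yes → true
  PR age < 505 hours: 217 < 505 is true
  target branch = main: release == main is false
Combine:
[1.1] NOT false = true
[1] true AND true AND false = false
[2.3] NOT false = true
[2] true AND false AND true = false
[3.1] NOT true = false
[3] false AND true AND true = false
[4.2] NOT false = true
[4.3] NOT true = false
[4] true AND true AND false = false
[5.1] NOT true = false
[5] false AND true AND false = false
[root] false OR false OR false OR false OR false = false
Overall: false → blocked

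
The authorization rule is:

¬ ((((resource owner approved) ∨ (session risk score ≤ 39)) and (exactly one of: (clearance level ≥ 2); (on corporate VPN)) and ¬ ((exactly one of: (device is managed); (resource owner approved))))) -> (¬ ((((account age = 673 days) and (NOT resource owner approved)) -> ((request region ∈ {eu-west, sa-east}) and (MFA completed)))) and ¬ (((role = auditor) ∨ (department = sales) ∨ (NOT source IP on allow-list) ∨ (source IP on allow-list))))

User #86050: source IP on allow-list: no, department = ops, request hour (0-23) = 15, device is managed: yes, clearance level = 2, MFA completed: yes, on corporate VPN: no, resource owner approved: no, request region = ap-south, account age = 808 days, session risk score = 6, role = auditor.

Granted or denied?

Atomic conditions:
  resource owner approved: no → false
  session risk score ≤ 39: 6 ≤ 39 is true
  clearance level ≥ 2: 2 ≥ 2 is true
  on corporate VPN: no → false
  device is managed: yes → true
  account age = 673 days: 808 == 673 is false
  NOT resource owner approved: no → true
  request region ∈ {eu-west, sa-east}: ap-south is not in the set → false
  MFA completed: yes → true
  role = auditor: auditor == auditor is true
  department = sales: ops == sales is false
  NOT source IP on allow-list: no → true
  source IP on allow-list: no → false
Combine:
[1.1.1] false OR true = true
[1.1.2] exactly-one(true, false) = true
[1.1.3.1] exactly-one(true, false) = true
[1.1.3] NOT true = false
[1.1] true AND true AND false = false
[1] NOT false = true
[2.1.1.1] false AND true = false
[2.1.1.2] false AND true = false
[2.1.1] false → false (antecedent false ⇒ implication holds) = true
[2.1] NOT true = false
[2.2.1] true OR false OR true OR false = true
[2.2] NOT true = false
[2] false AND false = false
[root] true → false = false
Overall: false → denied

Denied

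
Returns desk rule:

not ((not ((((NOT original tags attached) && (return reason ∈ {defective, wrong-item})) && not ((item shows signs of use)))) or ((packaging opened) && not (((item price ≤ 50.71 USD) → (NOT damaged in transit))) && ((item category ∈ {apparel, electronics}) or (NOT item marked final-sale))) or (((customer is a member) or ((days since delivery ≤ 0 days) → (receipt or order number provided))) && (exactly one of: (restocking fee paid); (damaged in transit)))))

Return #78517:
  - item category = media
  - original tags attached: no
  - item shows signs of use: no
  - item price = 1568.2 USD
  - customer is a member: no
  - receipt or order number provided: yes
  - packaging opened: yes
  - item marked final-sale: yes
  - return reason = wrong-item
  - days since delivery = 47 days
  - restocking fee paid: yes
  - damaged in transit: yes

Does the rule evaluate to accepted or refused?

Accepted

Atomic conditions:
  NOT original tags attached: no → true
  return reason ∈ {defective, wrong-item}: wrong-item is in the set → true
  item shows signs of use: no → false
  packaging opened: yes → true
  item price ≤ 50.71 USD: 1568.2 ≤ 50.71 is false
  NOT damaged in transit: yes → false
  item category ∈ {apparel, electronics}: media is not in the set → false
  NOT item marked final-sale: yes → false
  customer is a member: no → false
  days since delivery ≤ 0 days: 47 ≤ 0 is false
  receipt or order number provided: yes → true
  restocking fee paid: yes → true
  damaged in transit: yes → true
Combine:
[1.1.1.1] true AND true = true
[1.1.1.2] NOT false = true
[1.1.1] true AND true = true
[1.1] NOT true = false
[1.2.2.1] false → false (antecedent false ⇒ implication holds) = true
[1.2.2] NOT true = false
[1.2.3] false OR false = false
[1.2] true AND false AND false = false
[1.3.1.2] false → true (antecedent false ⇒ implication holds) = true
[1.3.1] false OR true = true
[1.3.2] exactly-one(true, true) = false
[1.3] true AND false = false
[1] false OR false OR false = false
[root] NOT false = true
Overall: true → accepted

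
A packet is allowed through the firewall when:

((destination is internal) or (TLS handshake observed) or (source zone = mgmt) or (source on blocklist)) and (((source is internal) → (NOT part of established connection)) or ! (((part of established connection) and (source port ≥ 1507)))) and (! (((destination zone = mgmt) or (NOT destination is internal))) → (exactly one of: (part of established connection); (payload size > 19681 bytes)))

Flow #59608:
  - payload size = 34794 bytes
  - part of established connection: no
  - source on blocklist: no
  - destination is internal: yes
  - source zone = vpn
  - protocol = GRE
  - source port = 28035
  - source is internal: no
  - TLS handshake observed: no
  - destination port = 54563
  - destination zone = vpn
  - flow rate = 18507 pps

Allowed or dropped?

Atomic conditions:
  destination is internal: yes → true
  TLS handshake observed: no → false
  source zone = mgmt: vpn == mgmt is false
  source on blocklist: no → false
  source is internal: no → false
  NOT part of established connection: no → true
  part of established connection: no → false
  source port ≥ 1507: 28035 ≥ 1507 is true
  destination zone = mgmt: vpn == mgmt is false
  NOT destination is internal: yes → false
  payload size > 19681 bytes: 34794 > 19681 is true
Combine:
[1] true OR false OR false OR false = true
[2.1] false → true (antecedent false ⇒ implication holds) = true
[2.2.1] false AND true = false
[2.2] NOT false = true
[2] true OR true = true
[3.1.1] false OR false = false
[3.1] NOT false = true
[3.2] exactly-one(false, true) = true
[3] true → true = true
[root] true AND true AND true = true
Overall: true → allowed

Allowed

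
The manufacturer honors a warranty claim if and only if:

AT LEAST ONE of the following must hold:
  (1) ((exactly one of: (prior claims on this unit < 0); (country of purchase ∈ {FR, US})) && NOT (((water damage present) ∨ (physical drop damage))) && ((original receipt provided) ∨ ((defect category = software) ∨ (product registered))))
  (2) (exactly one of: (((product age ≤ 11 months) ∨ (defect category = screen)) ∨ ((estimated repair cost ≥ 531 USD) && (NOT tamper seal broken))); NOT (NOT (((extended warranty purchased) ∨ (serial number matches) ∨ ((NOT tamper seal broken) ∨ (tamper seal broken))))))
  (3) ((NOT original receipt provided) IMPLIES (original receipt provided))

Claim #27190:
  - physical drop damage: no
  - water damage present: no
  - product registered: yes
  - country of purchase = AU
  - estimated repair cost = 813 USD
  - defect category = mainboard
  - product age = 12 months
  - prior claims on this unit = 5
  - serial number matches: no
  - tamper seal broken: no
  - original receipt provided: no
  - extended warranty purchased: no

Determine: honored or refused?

Refused

Atomic conditions:
  prior claims on this unit < 0: 5 < 0 is false
  country of purchase ∈ {FR, US}: AU is not in the set → false
  water damage present: no → false
  physical drop damage: no → false
  original receipt provided: no → false
  defect category = software: mainboard == software is false
  product registered: yes → true
  product age ≤ 11 months: 12 ≤ 11 is false
  defect category = screen: mainboard == screen is false
  estimated repair cost ≥ 531 USD: 813 ≥ 531 is true
  NOT tamper seal broken: no → true
  extended warranty purchased: no → false
  serial number matches: no → false
  tamper seal broken: no → false
  NOT original receipt provided: no → true
Combine:
[1.1] exactly-one(false, false) = false
[1.2.1] false OR false = false
[1.2] NOT false = true
[1.3.2] false OR true = true
[1.3] false OR true = true
[1] false AND true AND true = false
[2.1.1] false OR false = false
[2.1.2] true AND true = true
[2.1] false OR true = true
[2.2.1.1.3] true OR false = true
[2.2.1.1] false OR false OR true = true
[2.2.1] NOT true = false
[2.2] NOT false = true
[2] exactly-one(true, true) = false
[3] true → false = false
[root] false OR false OR false = false
Overall: false → refused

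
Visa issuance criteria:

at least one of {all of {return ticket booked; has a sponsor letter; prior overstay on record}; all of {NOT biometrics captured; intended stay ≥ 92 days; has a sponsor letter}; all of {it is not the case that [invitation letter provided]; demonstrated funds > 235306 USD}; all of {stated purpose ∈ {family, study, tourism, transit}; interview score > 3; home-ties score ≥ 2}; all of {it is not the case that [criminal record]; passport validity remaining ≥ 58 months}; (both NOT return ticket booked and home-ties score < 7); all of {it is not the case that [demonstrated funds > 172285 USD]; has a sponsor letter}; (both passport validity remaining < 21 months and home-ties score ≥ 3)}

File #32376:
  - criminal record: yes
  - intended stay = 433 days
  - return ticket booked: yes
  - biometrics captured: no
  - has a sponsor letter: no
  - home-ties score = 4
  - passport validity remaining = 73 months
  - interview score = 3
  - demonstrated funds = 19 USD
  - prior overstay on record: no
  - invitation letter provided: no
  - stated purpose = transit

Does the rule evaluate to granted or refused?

Refused

Atomic conditions:
  return ticket booked: yes → true
  has a sponsor letter: no → false
  prior overstay on record: no → false
  NOT biometrics captured: no → true
  intended stay ≥ 92 days: 433 ≥ 92 is true
  invitation letter provided: no → false
  demonstrated funds > 235306 USD: 19 > 235306 is false
  stated purpose ∈ {family, study, tourism, transit}: transit is in the set → true
  interview score > 3: 3 > 3 is false
  home-ties score ≥ 2: 4 ≥ 2 is true
  criminal record: yes → true
  passport validity remaining ≥ 58 months: 73 ≥ 58 is true
  NOT return ticket booked: yes → false
  home-ties score < 7: 4 < 7 is true
  demonstrated funds > 172285 USD: 19 > 172285 is false
  passport validity remaining < 21 months: 73 < 21 is false
  home-ties score ≥ 3: 4 ≥ 3 is true
Combine:
[1] true AND false AND false = false
[2] true AND true AND false = false
[3.1] NOT false = true
[3] true AND false = false
[4] true AND false AND true = false
[5.1] NOT true = false
[5] false AND true = false
[6] false AND true = false
[7.1] NOT false = true
[7] true AND false = false
[8] false AND true = false
[root] false OR false OR false OR false OR false OR false OR false OR false = false
Overall: false → refused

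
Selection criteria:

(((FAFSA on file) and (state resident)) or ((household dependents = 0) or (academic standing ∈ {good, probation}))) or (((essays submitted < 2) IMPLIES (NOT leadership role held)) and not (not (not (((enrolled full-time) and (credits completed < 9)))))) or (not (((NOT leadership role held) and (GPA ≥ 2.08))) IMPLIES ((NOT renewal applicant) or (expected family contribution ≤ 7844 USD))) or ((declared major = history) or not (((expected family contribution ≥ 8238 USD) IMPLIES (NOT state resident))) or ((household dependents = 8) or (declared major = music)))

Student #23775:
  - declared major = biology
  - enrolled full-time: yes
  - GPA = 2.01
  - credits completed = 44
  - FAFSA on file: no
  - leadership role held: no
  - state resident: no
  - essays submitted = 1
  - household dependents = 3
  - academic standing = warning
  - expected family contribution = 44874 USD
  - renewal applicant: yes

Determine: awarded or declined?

Atomic conditions:
  FAFSA on file: no → false
  state resident: no → false
  household dependents = 0: 3 == 0 is false
  academic standing ∈ {good, probation}: warning is not in the set → false
  essays submitted < 2: 1 < 2 is true
  NOT leadership role held: no → true
  enrolled full-time: yes → true
  credits completed < 9: 44 < 9 is false
  GPA ≥ 2.08: 2.01 ≥ 2.08 is false
  NOT renewal applicant: yes → false
  expected family contribution ≤ 7844 USD: 44874 ≤ 7844 is false
  declared major = history: biology == history is false
  expected family contribution ≥ 8238 USD: 44874 ≥ 8238 is true
  NOT state resident: no → true
  household dependents = 8: 3 == 8 is false
  declared major = music: biology == music is false
Combine:
[1.1] false AND false = false
[1.2] false OR false = false
[1] false OR false = false
[2.1] true → true = true
[2.2.1.1.1] true AND false = false
[2.2.1.1] NOT false = true
[2.2.1] NOT true = false
[2.2] NOT false = true
[2] true AND true = true
[3.1.1] true AND false = false
[3.1] NOT false = true
[3.2] false OR false = false
[3] true → false = false
[4.2.1] true → true = true
[4.2] NOT true = false
[4.3] false OR false = false
[4] false OR false OR false = false
[root] false OR true OR false OR false = true
Overall: true → awarded

Awarded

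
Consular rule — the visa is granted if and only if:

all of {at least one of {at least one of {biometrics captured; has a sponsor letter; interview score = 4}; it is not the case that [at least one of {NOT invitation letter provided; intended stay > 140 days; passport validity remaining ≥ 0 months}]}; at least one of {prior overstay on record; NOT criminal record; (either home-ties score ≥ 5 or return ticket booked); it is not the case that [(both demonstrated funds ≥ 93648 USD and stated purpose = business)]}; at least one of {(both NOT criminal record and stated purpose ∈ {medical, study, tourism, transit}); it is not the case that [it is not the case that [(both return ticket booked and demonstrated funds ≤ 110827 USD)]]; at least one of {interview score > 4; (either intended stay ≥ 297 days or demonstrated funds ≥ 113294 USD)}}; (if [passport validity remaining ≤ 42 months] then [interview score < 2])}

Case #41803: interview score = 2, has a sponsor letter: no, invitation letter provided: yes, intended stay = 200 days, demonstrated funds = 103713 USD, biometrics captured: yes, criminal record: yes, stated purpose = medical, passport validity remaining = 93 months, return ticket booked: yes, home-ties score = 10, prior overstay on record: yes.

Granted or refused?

Atomic conditions:
  biometrics captured: yes → true
  has a sponsor letter: no → false
  interview score = 4: 2 == 4 is false
  NOT invitation letter provided: yes → false
  intended stay > 140 days: 200 > 140 is true
  passport validity remaining ≥ 0 months: 93 ≥ 0 is true
  prior overstay on record: yes → true
  NOT criminal record: yes → false
  home-ties score ≥ 5: 10 ≥ 5 is true
  return ticket booked: yes → true
  demonstrated funds ≥ 93648 USD: 103713 ≥ 93648 is true
  stated purpose = business: medical == business is false
  stated purpose ∈ {medical, study, tourism, transit}: medical is in the set → true
  demonstrated funds ≤ 110827 USD: 103713 ≤ 110827 is true
  interview score > 4: 2 > 4 is false
  intended stay ≥ 297 days: 200 ≥ 297 is false
  demonstrated funds ≥ 113294 USD: 103713 ≥ 113294 is false
  passport validity remaining ≤ 42 months: 93 ≤ 42 is false
  interview score < 2: 2 < 2 is false
Combine:
[1.1] true OR false OR false = true
[1.2.1] false OR true OR true = true
[1.2] NOT true = false
[1] true OR false = true
[2.3] true OR true = true
[2.4.1] true AND false = false
[2.4] NOT false = true
[2] true OR false OR true OR true = true
[3.1] false AND true = false
[3.2.1.1] true AND true = true
[3.2.1] NOT true = false
[3.2] NOT false = true
[3.3.2] false OR false = false
[3.3] false OR false = false
[3] false OR true OR false = true
[4] false → false (antecedent false ⇒ implication holds) = true
[root] true AND true AND true AND true = true
Overall: true → granted

Granted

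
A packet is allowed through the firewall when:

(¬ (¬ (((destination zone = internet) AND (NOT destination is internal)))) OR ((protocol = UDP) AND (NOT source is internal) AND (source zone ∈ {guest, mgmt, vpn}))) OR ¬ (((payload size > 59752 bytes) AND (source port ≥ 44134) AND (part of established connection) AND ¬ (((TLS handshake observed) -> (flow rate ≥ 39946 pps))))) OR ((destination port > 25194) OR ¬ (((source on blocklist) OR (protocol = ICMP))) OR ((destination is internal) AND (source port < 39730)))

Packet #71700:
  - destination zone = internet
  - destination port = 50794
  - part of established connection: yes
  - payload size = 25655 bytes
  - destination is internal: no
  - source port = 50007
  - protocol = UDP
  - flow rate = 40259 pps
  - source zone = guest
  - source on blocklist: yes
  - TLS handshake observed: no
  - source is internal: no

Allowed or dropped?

Allowed

Atomic conditions:
  destination zone = internet: internet == internet is true
  NOT destination is internal: no → true
  protocol = UDP: UDP == UDP is true
  NOT source is internal: no → true
  source zone ∈ {guest, mgmt, vpn}: guest is in the set → true
  payload size > 59752 bytes: 25655 > 59752 is false
  source port ≥ 44134: 50007 ≥ 44134 is true
  part of established connection: yes → true
  TLS handshake observed: no → false
  flow rate ≥ 39946 pps: 40259 ≥ 39946 is true
  destination port > 25194: 50794 > 25194 is true
  source on blocklist: yes → true
  protocol = ICMP: UDP == ICMP is false
  destination is internal: no → false
  source port < 39730: 50007 < 39730 is false
Combine:
[1.1.1.1] true AND true = true
[1.1.1] NOT true = false
[1.1] NOT false = true
[1.2] true AND true AND true = true
[1] true OR true = true
[2.1.4.1] false → true (antecedent false ⇒ implication holds) = true
[2.1.4] NOT true = false
[2.1] false AND true AND true AND false = false
[2] NOT false = true
[3.2.1] true OR false = true
[3.2] NOT true = false
[3.3] false AND false = false
[3] true OR false OR false = true
[root] true OR true OR true = true
Overall: true → allowed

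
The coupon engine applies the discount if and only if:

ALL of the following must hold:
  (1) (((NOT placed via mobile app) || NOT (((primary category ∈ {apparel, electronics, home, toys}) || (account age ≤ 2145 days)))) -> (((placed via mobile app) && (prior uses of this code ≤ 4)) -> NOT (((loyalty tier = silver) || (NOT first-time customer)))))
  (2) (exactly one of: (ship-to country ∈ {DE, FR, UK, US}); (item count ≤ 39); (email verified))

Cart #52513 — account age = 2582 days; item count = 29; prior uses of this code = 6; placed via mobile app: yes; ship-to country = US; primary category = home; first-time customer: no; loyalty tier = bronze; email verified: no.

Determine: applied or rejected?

Rejected

Atomic conditions:
  NOT placed via mobile app: yes → false
  primary category ∈ {apparel, electronics, home, toys}: home is in the set → true
  account age ≤ 2145 days: 2582 ≤ 2145 is false
  placed via mobile app: yes → true
  prior uses of this code ≤ 4: 6 ≤ 4 is false
  loyalty tier = silver: bronze == silver is false
  NOT first-time customer: no → true
  ship-to country ∈ {DE, FR, UK, US}: US is in the set → true
  item count ≤ 39: 29 ≤ 39 is true
  email verified: no → false
Combine:
[1.1.2.1] true OR false = true
[1.1.2] NOT true = false
[1.1] false OR false = false
[1.2.1] true AND false = false
[1.2.2.1] false OR true = true
[1.2.2] NOT true = false
[1.2] false → false (antecedent false ⇒ implication holds) = true
[1] false → true (antecedent false ⇒ implication holds) = true
[2] exactly-one(true, true, false) = false
[root] true AND false = false
Overall: false → rejected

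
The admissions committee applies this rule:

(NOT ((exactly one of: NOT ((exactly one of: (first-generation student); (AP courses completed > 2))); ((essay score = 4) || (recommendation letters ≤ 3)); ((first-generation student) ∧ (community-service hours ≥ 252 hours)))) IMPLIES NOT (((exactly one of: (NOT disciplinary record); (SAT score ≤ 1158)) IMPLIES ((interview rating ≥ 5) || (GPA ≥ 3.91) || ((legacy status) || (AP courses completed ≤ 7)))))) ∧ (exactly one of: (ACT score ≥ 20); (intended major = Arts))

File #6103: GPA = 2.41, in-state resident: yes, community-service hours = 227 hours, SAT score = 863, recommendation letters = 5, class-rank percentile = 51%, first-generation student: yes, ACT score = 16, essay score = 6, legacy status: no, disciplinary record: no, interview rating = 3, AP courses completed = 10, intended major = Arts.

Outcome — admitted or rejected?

Atomic conditions:
  first-generation student: yes → true
  AP courses completed > 2: 10 > 2 is true
  essay score = 4: 6 == 4 is false
  recommendation letters ≤ 3: 5 ≤ 3 is false
  community-service hours ≥ 252 hours: 227 ≥ 252 is false
  NOT disciplinary record: no → true
  SAT score ≤ 1158: 863 ≤ 1158 is true
  interview rating ≥ 5: 3 ≥ 5 is false
  GPA ≥ 3.91: 2.41 ≥ 3.91 is false
  legacy status: no → false
  AP courses completed ≤ 7: 10 ≤ 7 is false
  ACT score ≥ 20: 16 ≥ 20 is false
  intended major = Arts: Arts == Arts is true
Combine:
[1.1.1.1.1] exactly-one(true, true) = false
[1.1.1.1] NOT false = true
[1.1.1.2] false OR false = false
[1.1.1.3] true AND false = false
[1.1.1] exactly-one(true, false, false) = true
[1.1] NOT true = false
[1.2.1.1] exactly-one(true, true) = false
[1.2.1.2.3] false OR false = false
[1.2.1.2] false OR false OR false = false
[1.2.1] false → false (antecedent false ⇒ implication holds) = true
[1.2] NOT true = false
[1] false → false (antecedent false ⇒ implication holds) = true
[2] exactly-one(false, true) = true
[root] true AND true = true
Overall: true → admitted

Admitted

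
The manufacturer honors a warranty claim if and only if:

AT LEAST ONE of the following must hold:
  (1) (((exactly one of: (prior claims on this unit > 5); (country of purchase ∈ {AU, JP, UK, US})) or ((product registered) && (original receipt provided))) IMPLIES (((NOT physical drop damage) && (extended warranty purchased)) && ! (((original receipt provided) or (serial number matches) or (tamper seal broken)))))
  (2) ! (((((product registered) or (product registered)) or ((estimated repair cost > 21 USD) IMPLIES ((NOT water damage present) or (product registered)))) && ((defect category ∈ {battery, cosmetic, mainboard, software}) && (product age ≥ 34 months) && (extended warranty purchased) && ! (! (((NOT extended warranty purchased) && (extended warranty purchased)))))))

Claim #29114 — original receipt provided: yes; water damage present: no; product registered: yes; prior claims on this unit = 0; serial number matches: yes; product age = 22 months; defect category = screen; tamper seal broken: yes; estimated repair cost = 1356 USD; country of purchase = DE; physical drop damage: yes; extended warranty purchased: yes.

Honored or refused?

Honored

Atomic conditions:
  prior claims on this unit > 5: 0 > 5 is false
  country of purchase ∈ {AU, JP, UK, US}: DE is not in the set → false
  product registered: yes → true
  original receipt provided: yes → true
  NOT physical drop damage: yes → false
  extended warranty purchased: yes → true
  serial number matches: yes → true
  tamper seal broken: yes → true
  estimated repair cost > 21 USD: 1356 > 21 is true
  NOT water damage present: no → true
  defect category ∈ {battery, cosmetic, mainboard, software}: screen is not in the set → false
  product age ≥ 34 months: 22 ≥ 34 is false
  NOT extended warranty purchased: yes → false
Combine:
[1.1.1] exactly-one(false, false) = false
[1.1.2] true AND true = true
[1.1] false OR true = true
[1.2.1] false AND true = false
[1.2.2.1] true OR true OR true = true
[1.2.2] NOT true = false
[1.2] false AND false = false
[1] true → false = false
[2.1.1.1] true OR true = true
[2.1.1.2.2] true OR true = true
[2.1.1.2] true → true = true
[2.1.1] true OR true = true
[2.1.2.4.1.1] false AND true = false
[2.1.2.4.1] NOT false = true
[2.1.2.4] NOT true = false
[2.1.2] false AND false AND true AND false = false
[2.1] true AND false = false
[2] NOT false = true
[root] false OR true = true
Overall: true → honored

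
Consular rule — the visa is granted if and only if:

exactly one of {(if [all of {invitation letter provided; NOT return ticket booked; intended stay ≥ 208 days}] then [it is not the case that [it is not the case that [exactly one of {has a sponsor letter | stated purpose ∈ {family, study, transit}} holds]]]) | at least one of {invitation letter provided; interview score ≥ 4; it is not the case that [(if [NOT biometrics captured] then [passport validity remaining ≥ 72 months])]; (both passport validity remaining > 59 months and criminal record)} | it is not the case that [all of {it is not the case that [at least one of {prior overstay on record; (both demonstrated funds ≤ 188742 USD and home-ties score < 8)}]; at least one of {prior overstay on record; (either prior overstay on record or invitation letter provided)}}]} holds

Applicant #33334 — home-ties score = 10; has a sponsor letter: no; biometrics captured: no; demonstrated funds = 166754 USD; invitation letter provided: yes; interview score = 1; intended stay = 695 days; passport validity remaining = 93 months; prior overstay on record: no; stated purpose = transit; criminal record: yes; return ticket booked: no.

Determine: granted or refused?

Atomic conditions:
  invitation letter provided: yes → true
  NOT return ticket booked: no → true
  intended stay ≥ 208 days: 695 ≥ 208 is true
  has a sponsor letter: no → false
  stated purpose ∈ {family, study, transit}: transit is in the set → true
  interview score ≥ 4: 1 ≥ 4 is false
  NOT biometrics captured: no → true
  passport validity remaining ≥ 72 months: 93 ≥ 72 is true
  passport validity remaining > 59 months: 93 > 59 is true
  criminal record: yes → true
  prior overstay on record: no → false
  demonstrated funds ≤ 188742 USD: 166754 ≤ 188742 is true
  home-ties score < 8: 10 < 8 is false
Combine:
[1.1] true AND true AND true = true
[1.2.1.1] exactly-one(false, true) = true
[1.2.1] NOT true = false
[1.2] NOT false = true
[1] true → true = true
[2.3.1] true → true = true
[2.3] NOT true = false
[2.4] true AND true = true
[2] true OR false OR false OR true = true
[3.1.1.1.2] true AND false = false
[3.1.1.1] false OR false = false
[3.1.1] NOT false = true
[3.1.2.2] false OR true = true
[3.1.2] false OR true = true
[3.1] true AND true = true
[3] NOT true = false
[root] exactly-one(true, true, false) = false
Overall: false → refused

Refused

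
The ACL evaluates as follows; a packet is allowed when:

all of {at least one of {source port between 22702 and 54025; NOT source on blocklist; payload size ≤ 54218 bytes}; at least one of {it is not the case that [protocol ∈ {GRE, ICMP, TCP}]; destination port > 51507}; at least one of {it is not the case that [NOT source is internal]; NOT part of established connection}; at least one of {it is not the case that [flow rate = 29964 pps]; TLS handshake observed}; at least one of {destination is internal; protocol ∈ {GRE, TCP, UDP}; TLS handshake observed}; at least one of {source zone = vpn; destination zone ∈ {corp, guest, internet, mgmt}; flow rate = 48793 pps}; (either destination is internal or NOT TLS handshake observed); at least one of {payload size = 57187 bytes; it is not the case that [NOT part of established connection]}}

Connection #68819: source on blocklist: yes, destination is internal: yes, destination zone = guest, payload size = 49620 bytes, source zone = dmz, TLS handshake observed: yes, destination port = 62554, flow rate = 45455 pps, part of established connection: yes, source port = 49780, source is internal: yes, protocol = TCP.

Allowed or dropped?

Atomic conditions:
  source port between 22702 and 54025: 49780 in [22702, 54025] is true
  NOT source on blocklist: yes → false
  payload size ≤ 54218 bytes: 49620 ≤ 54218 is true
  protocol ∈ {GRE, ICMP, TCP}: TCP is in the set → true
  destination port > 51507: 62554 > 51507 is true
  NOT source is internal: yes → false
  NOT part of established connection: yes → false
  flow rate = 29964 pps: 45455 == 29964 is false
  TLS handshake observed: yes → true
  destination is internal: yes → true
  protocol ∈ {GRE, TCP, UDP}: TCP is in the set → true
  source zone = vpn: dmz == vpn is false
  destination zone ∈ {corp, guest, internet, mgmt}: guest is in the set → true
  flow rate = 48793 pps: 45455 == 48793 is false
  NOT TLS handshake observed: yes → false
  payload size = 57187 bytes: 49620 == 57187 is false
Combine:
[1] true OR false OR true = true
[2.1] NOT true = false
[2] false OR true = true
[3.1] NOT false = true
[3] true OR false = true
[4.1] NOT false = true
[4] true OR true = true
[5] true OR true OR true = true
[6] false OR true OR false = true
[7] true OR false = true
[8.2] NOT false = true
[8] false OR true = true
[root] true AND true AND true AND true AND true AND true AND true AND true = true
Overall: true → allowed

Allowed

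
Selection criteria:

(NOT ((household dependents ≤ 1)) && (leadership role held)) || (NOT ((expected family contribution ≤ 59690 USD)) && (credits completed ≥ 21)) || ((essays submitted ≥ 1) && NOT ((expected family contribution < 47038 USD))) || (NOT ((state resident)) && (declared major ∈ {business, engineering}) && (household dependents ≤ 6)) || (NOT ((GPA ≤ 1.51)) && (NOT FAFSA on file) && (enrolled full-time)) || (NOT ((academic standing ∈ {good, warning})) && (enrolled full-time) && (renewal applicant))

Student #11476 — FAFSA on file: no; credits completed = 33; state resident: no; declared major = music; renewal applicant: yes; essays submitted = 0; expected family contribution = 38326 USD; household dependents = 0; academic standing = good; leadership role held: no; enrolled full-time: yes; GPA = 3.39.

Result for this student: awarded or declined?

Awarded

Atomic conditions:
  household dependents ≤ 1: 0 ≤ 1 is true
  leadership role held: no → false
  expected family contribution ≤ 59690 USD: 38326 ≤ 59690 is true
  credits completed ≥ 21: 33 ≥ 21 is true
  essays submitted ≥ 1: 0 ≥ 1 is false
  expected family contribution < 47038 USD: 38326 < 47038 is true
  state resident: no → false
  declared major ∈ {business, engineering}: music is not in the set → false
  household dependents ≤ 6: 0 ≤ 6 is true
  GPA ≤ 1.51: 3.39 ≤ 1.51 is false
  NOT FAFSA on file: no → true
  enrolled full-time: yes → true
  academic standing ∈ {good, warning}: good is in the set → true
  renewal applicant: yes → true
Combine:
[1.1] NOT true = false
[1] false AND false = false
[2.1] NOT true = false
[2] false AND true = false
[3.2] NOT true = false
[3] false AND false = false
[4.1] NOT false = true
[4] true AND false AND true = false
[5.1] NOT false = true
[5] true AND true AND true = true
[6.1] NOT true = false
[6] false AND true AND true = false
[root] false OR false OR false OR false OR true OR false = true
Overall: true → awarded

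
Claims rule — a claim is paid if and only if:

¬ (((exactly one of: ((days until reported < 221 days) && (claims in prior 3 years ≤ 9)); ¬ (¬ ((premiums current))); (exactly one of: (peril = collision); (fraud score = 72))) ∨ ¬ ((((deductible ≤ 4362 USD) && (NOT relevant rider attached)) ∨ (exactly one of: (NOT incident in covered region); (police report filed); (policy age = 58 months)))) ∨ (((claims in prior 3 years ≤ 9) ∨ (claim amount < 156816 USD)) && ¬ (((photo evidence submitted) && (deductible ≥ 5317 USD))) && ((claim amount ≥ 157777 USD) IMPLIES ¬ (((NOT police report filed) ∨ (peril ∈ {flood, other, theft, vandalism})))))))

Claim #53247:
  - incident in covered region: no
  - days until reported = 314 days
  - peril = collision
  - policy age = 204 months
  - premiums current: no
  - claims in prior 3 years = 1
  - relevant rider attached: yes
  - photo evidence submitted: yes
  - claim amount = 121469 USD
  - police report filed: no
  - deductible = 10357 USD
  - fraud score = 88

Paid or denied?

Denied

Atomic conditions:
  days until reported < 221 days: 314 < 221 is false
  claims in prior 3 years ≤ 9: 1 ≤ 9 is true
  premiums current: no → false
  peril = collision: collision == collision is true
  fraud score = 72: 88 == 72 is false
  deductible ≤ 4362 USD: 10357 ≤ 4362 is false
  NOT relevant rider attached: yes → false
  NOT incident in covered region: no → true
  police report filed: no → false
  policy age = 58 months: 204 == 58 is false
  claim amount < 156816 USD: 121469 < 156816 is true
  photo evidence submitted: yes → true
  deductible ≥ 5317 USD: 10357 ≥ 5317 is true
  claim amount ≥ 157777 USD: 121469 ≥ 157777 is false
  NOT police report filed: no → true
  peril ∈ {flood, other, theft, vandalism}: collision is not in the set → false
Combine:
[1.1.1] false AND true = false
[1.1.2.1] NOT false = true
[1.1.2] NOT true = false
[1.1.3] exactly-one(true, false) = true
[1.1] exactly-one(false, false, true) = true
[1.2.1.1] false AND false = false
[1.2.1.2] exactly-one(true, false, false) = true
[1.2.1] false OR true = true
[1.2] NOT true = false
[1.3.1] true OR true = true
[1.3.2.1] true AND true = true
[1.3.2] NOT true = false
[1.3.3.2.1] true OR false = true
[1.3.3.2] NOT true = false
[1.3.3] false → false (antecedent false ⇒ implication holds) = true
[1.3] true AND false AND true = false
[1] true OR false OR false = true
[root] NOT true = false
Overall: false → denied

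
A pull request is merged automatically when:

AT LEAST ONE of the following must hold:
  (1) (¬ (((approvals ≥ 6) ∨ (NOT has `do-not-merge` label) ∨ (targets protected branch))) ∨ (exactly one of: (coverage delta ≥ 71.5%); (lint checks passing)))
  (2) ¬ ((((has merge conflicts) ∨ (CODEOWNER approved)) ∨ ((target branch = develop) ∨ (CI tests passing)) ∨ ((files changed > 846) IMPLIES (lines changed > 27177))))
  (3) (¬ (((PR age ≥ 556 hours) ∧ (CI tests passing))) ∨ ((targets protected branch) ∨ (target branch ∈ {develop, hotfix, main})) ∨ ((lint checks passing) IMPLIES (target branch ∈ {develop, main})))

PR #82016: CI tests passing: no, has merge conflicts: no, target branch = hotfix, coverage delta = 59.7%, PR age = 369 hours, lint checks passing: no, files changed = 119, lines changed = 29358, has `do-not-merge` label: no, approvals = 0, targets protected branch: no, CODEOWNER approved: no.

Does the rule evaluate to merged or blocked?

Atomic conditions:
  approvals ≥ 6: 0 ≥ 6 is false
  NOT has `do-not-merge` label: no → true
  targets protected branch: no → false
  coverage delta ≥ 71.5%: 59.7 ≥ 71.5 is false
  lint checks passing: no → false
  has merge conflicts: no → false
  CODEOWNER approved: no → false
  target branch = develop: hotfix == develop is false
  CI tests passing: no → false
  files changed > 846: 119 > 846 is false
  lines changed > 27177: 29358 > 27177 is true
  PR age ≥ 556 hours: 369 ≥ 556 is false
  target branch ∈ {develop, hotfix, main}: hotfix is in the set → true
  target branch ∈ {develop, main}: hotfix is not in the set → false
Combine:
[1.1.1] false OR true OR false = true
[1.1] NOT true = false
[1.2] exactly-one(false, false) = false
[1] false OR false = false
[2.1.1] false OR false = false
[2.1.2] false OR false = false
[2.1.3] false → true (antecedent false ⇒ implication holds) = true
[2.1] false OR false OR true = true
[2] NOT true = false
[3.1.1] false AND false = false
[3.1] NOT false = true
[3.2] false OR true = true
[3.3] false → false (antecedent false ⇒ implication holds) = true
[3] true OR true OR true = true
[root] false OR false OR true = true
Overall: true → merged

Merged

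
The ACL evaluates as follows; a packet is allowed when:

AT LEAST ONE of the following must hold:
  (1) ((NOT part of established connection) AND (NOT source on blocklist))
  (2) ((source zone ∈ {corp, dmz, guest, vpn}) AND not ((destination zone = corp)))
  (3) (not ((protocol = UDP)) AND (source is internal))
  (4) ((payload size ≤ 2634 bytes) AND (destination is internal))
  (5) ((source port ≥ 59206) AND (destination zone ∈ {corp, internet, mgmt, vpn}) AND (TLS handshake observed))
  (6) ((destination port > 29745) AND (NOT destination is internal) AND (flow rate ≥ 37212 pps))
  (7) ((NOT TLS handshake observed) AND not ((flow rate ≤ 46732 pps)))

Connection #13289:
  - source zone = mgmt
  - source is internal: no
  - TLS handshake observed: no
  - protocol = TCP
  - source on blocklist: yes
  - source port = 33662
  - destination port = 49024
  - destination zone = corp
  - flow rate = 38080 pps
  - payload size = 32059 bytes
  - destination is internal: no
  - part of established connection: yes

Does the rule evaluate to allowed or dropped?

Atomic conditions:
  NOT part of established connection: yes → false
  NOT source on blocklist: yes → false
  source zone ∈ {corp, dmz, guest, vpn}: mgmt is not in the set → false
  destination zone = corp: corp == corp is true
  protocol = UDP: TCP == UDP is false
  source is internal: no → false
  payload size ≤ 2634 bytes: 32059 ≤ 2634 is false
  destination is internal: no → false
  source port ≥ 59206: 33662 ≥ 59206 is false
  destination zone ∈ {corp, internet, mgmt, vpn}: corp is in the set → true
  TLS handshake observed: no → false
  destination port > 29745: 49024 > 29745 is true
  NOT destination is internal: no → true
  flow rate ≥ 37212 pps: 38080 ≥ 37212 is true
  NOT TLS handshake observed: no → true
  flow rate ≤ 46732 pps: 38080 ≤ 46732 is true
Combine:
[1] false AND false = false
[2.2] NOT true = false
[2] false AND false = false
[3.1] NOT false = true
[3] true AND false = false
[4] false AND false = false
[5] false AND true AND false = false
[6] true AND true AND true = true
[7.2] NOT true = false
[7] true AND false = false
[root] false OR false OR false OR false OR false OR true OR false = true
Overall: true → allowed

Allowed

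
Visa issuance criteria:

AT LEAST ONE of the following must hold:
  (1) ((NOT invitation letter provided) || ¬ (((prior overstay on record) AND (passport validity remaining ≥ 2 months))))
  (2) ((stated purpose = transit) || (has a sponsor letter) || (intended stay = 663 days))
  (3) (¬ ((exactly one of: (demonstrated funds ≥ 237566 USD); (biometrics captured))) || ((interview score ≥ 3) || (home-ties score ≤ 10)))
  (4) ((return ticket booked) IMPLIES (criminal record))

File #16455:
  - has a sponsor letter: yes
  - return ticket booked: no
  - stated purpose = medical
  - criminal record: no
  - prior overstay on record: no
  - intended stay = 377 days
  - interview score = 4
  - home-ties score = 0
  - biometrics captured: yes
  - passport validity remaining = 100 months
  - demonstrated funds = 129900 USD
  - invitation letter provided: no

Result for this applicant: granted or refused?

Granted

Atomic conditions:
  NOT invitation letter provided: no → true
  prior overstay on record: no → false
  passport validity remaining ≥ 2 months: 100 ≥ 2 is true
  stated purpose = transit: medical == transit is false
  has a sponsor letter: yes → true
  intended stay = 663 days: 377 == 663 is false
  demonstrated funds ≥ 237566 USD: 129900 ≥ 237566 is false
  biometrics captured: yes → true
  interview score ≥ 3: 4 ≥ 3 is true
  home-ties score ≤ 10: 0 ≤ 10 is true
  return ticket booked: no → false
  criminal record: no → false
Combine:
[1.2.1] false AND true = false
[1.2] NOT false = true
[1] true OR true = true
[2] false OR true OR false = true
[3.1.1] exactly-one(false, true) = true
[3.1] NOT true = false
[3.2] true OR true = true
[3] false OR true = true
[4] false → false (antecedent false ⇒ implication holds) = true
[root] true OR true OR true OR true = true
Overall: true → granted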